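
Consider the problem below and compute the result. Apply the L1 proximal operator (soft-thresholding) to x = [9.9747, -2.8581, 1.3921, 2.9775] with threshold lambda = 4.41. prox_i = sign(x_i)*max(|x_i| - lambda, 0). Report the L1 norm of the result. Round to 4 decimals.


Soft-thresholding with lambda = 4.41:
prox(9.9747) = sign(9.9747)*max(|9.9747| - 4.41, 0) = 5.5647
prox(-2.8581) = sign(-2.8581)*max(|-2.8581| - 4.41, 0) = 0.0
prox(1.3921) = sign(1.3921)*max(|1.3921| - 4.41, 0) = 0.0
prox(2.9775) = sign(2.9775)*max(|2.9775| - 4.41, 0) = 0.0
prox(x) = [5.5647, 0.0, 0.0, 0.0]
||prox(x)||_1 = 5.5647 + 0.0 + 0.0 + 0.0 = 5.5647


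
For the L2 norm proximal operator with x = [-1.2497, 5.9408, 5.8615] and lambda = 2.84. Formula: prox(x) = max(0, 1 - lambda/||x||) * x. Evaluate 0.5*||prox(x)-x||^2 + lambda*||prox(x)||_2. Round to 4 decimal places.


Step 1: Compute ||x||.
||x|| = 8.4387
Step 2: Compute scaling factor.
scale = max(0, 1 - 2.84/8.4387) = 0.6635
Step 3: prox(x) = [-0.8291, 3.9415, 3.8888]
||prox(x)|| = 5.5987
Step 4: Proximal objective.
0.5*||prox-x||^2 = 4.0328
lambda*||prox|| = 15.9003
Total = 19.9332


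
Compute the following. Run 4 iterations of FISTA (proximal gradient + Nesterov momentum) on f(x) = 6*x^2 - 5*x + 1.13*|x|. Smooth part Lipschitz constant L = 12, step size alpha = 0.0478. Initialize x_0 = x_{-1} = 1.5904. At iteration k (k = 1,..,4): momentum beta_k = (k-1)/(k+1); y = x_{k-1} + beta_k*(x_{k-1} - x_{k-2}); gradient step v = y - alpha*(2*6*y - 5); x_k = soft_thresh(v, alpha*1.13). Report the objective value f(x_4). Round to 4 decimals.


FISTA on f(x) = 6*x^2 - 5*x + 1.13*|x|
L = 12, alpha = 0.0478
Iteration 1: beta = 0.0, y = 1.5904 + 0.0*(1.5904 - 1.5904) = 1.5904
  grad(y) = 14.0848, v = y - alpha*grad = 0.9171
  prox(v) = soft_thresh(0.9171, 0.054) = 0.8631
Iteration 2: beta = 0.3333, y = 0.8631 + 0.3333*(0.8631 - 1.5904) = 0.6207
  grad(y) = 2.4485, v = y - alpha*grad = 0.5037
  prox(v) = soft_thresh(0.5037, 0.054) = 0.4497
Iteration 3: beta = 0.5, y = 0.4497 + 0.5*(0.4497 - 0.8631) = 0.2429
  grad(y) = -2.085, v = y - alpha*grad = 0.3426
  prox(v) = soft_thresh(0.3426, 0.054) = 0.2886
Iteration 4: beta = 0.6, y = 0.2886 + 0.6*(0.2886 - 0.4497) = 0.1919
  grad(y) = -2.697, v = y - alpha*grad = 0.3208
  prox(v) = soft_thresh(0.3208, 0.054) = 0.2668
f(x_4) = 6*0.2668^2 - 5*0.2668 + 1.13*|0.2668| = -0.6054


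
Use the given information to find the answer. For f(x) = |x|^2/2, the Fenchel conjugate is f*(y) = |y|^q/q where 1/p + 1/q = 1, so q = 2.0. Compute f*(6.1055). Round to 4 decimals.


The conjugate exponent q satisfies 1/p + 1/q = 1.
p = 2, so q = 2/(2 - 1) = 2.0
|y|^q = 6.1055^2.0 = 37.2771
f*(6.1055) = 37.2771 / 2.0 = 18.6386


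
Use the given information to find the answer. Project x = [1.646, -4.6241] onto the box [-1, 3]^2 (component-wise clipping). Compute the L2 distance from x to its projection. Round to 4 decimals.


Project each component onto [-1, 3].
clip(1.646) = 1.646, clip(-4.6241) = -1.0
Projection = [1.646, -1.0]
Squared diffs: [0.0, 13.1341]
Distance = sqrt(13.1341) = 3.6241


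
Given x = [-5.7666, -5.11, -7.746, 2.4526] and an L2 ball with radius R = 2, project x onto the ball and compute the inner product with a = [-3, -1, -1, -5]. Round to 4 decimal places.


Step 1: Compute ||x|| (intermediates to 6 decimals).
||x|| = sqrt((-5.7666)^2 + (-5.11)^2 + (-7.746)^2 + 2.4526^2) = 11.19739
Step 2: Project.
Since ||x|| > R, scale = R/||x|| = 2/11.19739 = 0.178613, proj(x) = scale * x
proj(x) = [-1.02999, -0.912712, -1.383536, 0.438066]
Step 3: Dot product.
a^T * proj(x) = -3*(-1.02999) - 1*(-0.912712) - 1*(-1.383536) - 5*0.438066 = 3.1959


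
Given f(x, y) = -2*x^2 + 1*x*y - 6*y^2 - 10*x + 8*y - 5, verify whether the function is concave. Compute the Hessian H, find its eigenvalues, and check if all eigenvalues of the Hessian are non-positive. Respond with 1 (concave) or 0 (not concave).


The Hessian of f(x,y) = -2*x^2 + 1*x*y - 6*y^2 - 10*x + 8*y - 5 is:
H = [[-4, 1], [1, -12]]
Trace = -4 - 12 = -16
Determinant = -4*-12 - (1)^2 = 47
Discriminant = (-16)^2 - 4*47 = 68.0
Eigenvalues: lambda_1 = -12.1231, lambda_2 = -3.8769
The function is concave.

1


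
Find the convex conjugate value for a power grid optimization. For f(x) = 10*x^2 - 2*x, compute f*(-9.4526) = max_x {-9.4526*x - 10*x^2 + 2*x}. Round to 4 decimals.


f*(y) = sup_x {y*x - a*x^2 - b*x} = sup_x {(y-b)*x - a*x^2}
FOC: (y - b) - 2a*x = 0 => x* = (y - b)/(2a)
x* = (-9.4526 + 2)/(2*10) = -0.3726
f*(-9.4526) = (y-b)^2/(4a) = (-9.4526 + 2)^2/(4*10)
= 55.5412/40 = 1.3885


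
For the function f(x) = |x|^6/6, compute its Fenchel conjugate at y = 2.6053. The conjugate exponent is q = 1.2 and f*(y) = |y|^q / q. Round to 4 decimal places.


The conjugate exponent q satisfies 1/p + 1/q = 1.
p = 6, so q = 6/(6 - 1) = 1.2
|y|^q = 2.6053^1.2 = 3.1552
f*(2.6053) = 3.1552 / 1.2 = 2.6293


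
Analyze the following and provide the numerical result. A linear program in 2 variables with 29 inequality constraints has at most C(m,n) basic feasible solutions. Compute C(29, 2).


Each vertex corresponds to some choice of n active constraints out of m, so the number of vertices is at most C(m, n) = m! / (n!(m-n)!).
m = 29, n = 2
Numerator: 29 * 28
Denominator: 2! = 2
C(29, 2) = 406


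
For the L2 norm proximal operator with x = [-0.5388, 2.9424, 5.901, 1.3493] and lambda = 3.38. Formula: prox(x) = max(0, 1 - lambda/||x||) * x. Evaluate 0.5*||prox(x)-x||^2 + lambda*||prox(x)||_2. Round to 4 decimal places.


Step 1: Compute ||x||.
||x|| = 6.7521
Step 2: Compute scaling factor.
scale = max(0, 1 - 3.38/6.7521) = 0.4994
Step 3: prox(x) = [-0.2691, 1.4695, 2.947, 0.6739]
||prox(x)|| = 3.3721
Step 4: Proximal objective.
0.5*||prox-x||^2 = 5.7122
lambda*||prox|| = 11.3977
Total = 17.1098


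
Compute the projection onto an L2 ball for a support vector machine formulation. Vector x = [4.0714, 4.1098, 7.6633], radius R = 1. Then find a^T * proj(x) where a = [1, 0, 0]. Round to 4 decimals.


Step 1: Compute ||x|| (intermediates to 6 decimals).
||x|| = sqrt(4.0714^2 + 4.1098^2 + 7.6633^2) = 9.601714
Step 2: Project.
Since ||x|| > R, scale = R/||x|| = 1/9.601714 = 0.104148, proj(x) = scale * x
proj(x) = [0.424028, 0.428027, 0.798117]
Step 3: Dot product.
a^T * proj(x) = 1*0.424028 + 0*0.428027 + 0*0.798117 = 0.424


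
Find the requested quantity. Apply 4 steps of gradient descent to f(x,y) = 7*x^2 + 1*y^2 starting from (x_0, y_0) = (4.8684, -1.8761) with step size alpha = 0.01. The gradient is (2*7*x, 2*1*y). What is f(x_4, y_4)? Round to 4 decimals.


Gradient descent on f(x,y) = 7*x^2 + 1*y^2.
Starting point: (4.8684, -1.8761), alpha = 0.01
Step 1: grad_x = 2*7*4.8684 = 68.1576, grad_y = 2*1*-1.8761 = -3.7522
  x_1 = 4.8684 - 0.01*68.1576 = 4.1868
  y_1 = -1.8761 - 0.01*-3.7522 = -1.8386
Step 2: grad_x = 2*7*4.1868 = 58.6155, grad_y = 2*1*-1.8386 = -3.6772
  x_2 = 4.1868 - 0.01*58.6155 = 3.6007
  y_2 = -1.8386 - 0.01*-3.6772 = -1.8018
Step 3: grad_x = 2*7*3.6007 = 50.4094, grad_y = 2*1*-1.8018 = -3.6036
  x_3 = 3.6007 - 0.01*50.4094 = 3.0966
  y_3 = -1.8018 - 0.01*-3.6036 = -1.7658
Step 4: grad_x = 2*7*3.0966 = 43.3521, grad_y = 2*1*-1.7658 = -3.5315
  x_4 = 3.0966 - 0.01*43.3521 = 2.6631
  y_4 = -1.7658 - 0.01*-3.5315 = -1.7305
f(2.6631, -1.7305) = 7*2.6631^2 + 1*(-1.7305)^2 = 52.6375


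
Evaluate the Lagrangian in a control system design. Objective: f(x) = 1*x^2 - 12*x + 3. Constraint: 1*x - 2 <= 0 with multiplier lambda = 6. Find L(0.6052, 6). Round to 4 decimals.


Step 1: Evaluate f(x).
f(0.6052) = 1*0.6052^2 - 12*0.6052 + 3 = -3.8961
Step 2: Evaluate g(x).
g(0.6052) = 1*0.6052 - 2 = -1.3948
Step 3: Compute Lagrangian.
L = -3.8961 + 6*-1.3948 = -12.2649


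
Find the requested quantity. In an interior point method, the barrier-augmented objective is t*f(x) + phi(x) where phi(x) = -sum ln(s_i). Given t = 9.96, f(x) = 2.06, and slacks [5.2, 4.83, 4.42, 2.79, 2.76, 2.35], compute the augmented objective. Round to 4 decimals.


Step 1: Compute log-barrier.
ln values: [1.6487, 1.5748, 1.4861, 1.026, 1.0152, 0.8544]
phi = -(1.6487 + 1.5748 + 1.4861 + 1.026 + 1.0152 + 0.8544) = -7.6053
Step 2: Compute augmented objective.
t*f(x) = 9.96*2.06 = 20.5176
Total = 20.5176 - 7.6053 = 12.9123


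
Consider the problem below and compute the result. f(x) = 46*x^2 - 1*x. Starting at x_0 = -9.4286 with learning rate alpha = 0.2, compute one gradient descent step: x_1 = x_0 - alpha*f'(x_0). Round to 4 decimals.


We compute the gradient at x_0 and apply the update.
f'(x) = 92*x - 1
f'(-9.4286) = 92*-9.4286 - 1 = -868.4312
x_1 = -9.4286 - 0.2*-868.4312 = 164.2576


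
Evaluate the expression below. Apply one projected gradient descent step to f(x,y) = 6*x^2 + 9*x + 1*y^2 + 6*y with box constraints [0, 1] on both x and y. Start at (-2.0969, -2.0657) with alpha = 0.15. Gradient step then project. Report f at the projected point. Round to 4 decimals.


Step 1: Compute gradient at (-2.0969, -2.0657).
grad_x = 2*6*-2.0969 + 9 = -16.1628
grad_y = 2*1*-2.0657 + 6 = 1.8686
Step 2: Gradient step.
x_raw = -2.0969 - 0.15*-16.1628 = 0.3275
y_raw = -2.0657 - 0.15*1.8686 = -2.346
Step 3: Project onto [0, 1].
x_proj = clip(0.3275) = 0.3275
y_proj = clip(-2.346) = 0.0
Step 4: Evaluate f.
f(0.3275, 0.0) = 3.5913


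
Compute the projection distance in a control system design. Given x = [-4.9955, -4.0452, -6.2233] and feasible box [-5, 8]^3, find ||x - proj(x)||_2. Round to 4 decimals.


Project each component onto [-5, 8].
clip(-4.9955) = -4.9955, clip(-4.0452) = -4.0452, clip(-6.2233) = -5.0
Projection = [-4.9955, -4.0452, -5.0]
Squared diffs: [0.0, 0.0, 1.4965]
Distance = sqrt(1.4965) = 1.2233


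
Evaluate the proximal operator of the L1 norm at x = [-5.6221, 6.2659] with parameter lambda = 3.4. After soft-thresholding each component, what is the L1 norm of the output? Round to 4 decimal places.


Soft-thresholding with lambda = 3.4:
prox(-5.6221) = sign(-5.6221)*max(|-5.6221| - 3.4, 0) = -2.2221
prox(6.2659) = sign(6.2659)*max(|6.2659| - 3.4, 0) = 2.8659
prox(x) = [-2.2221, 2.8659]
||prox(x)||_1 = 2.2221 + 2.8659 = 5.088


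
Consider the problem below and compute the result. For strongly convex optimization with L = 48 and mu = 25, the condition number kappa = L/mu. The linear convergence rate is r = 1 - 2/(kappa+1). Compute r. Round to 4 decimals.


Step 1: Compute the condition number.
kappa = L/mu = 48/25 = 1.92
Step 2: Compute the convergence rate.
r = 1 - 2/(kappa + 1) = 1 - 2*mu/(L + mu) = (L - mu)/(L + mu) = 23/73 = 0.3151


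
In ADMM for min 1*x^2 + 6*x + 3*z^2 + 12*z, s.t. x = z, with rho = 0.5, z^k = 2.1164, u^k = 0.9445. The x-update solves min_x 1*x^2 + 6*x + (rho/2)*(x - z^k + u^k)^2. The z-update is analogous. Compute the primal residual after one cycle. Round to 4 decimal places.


ADMM iteration with rho = 0.5, z^k = 2.1164, u^k = 0.9445
Step 1: x-update.
Minimize 1*x^2 + 6*x + (0.5/2)*(x - 2.1164 + 0.9445)^2
FOC: (2*1 + 0.5)*x = -6 + 0.5*(2.1164 - 0.9445)
x^{k+1} = -2.1656
Step 2: z-update.
Minimize 3*z^2 + 12*z + (0.5/2)*(-2.1656 - z + 0.9445)^2
FOC: (2*3 + 0.5)*z = -12 + 0.5*(-2.1656 + 0.9445)
z^{k+1} = -1.9401
Step 3: u-update.
u^{k+1} = 0.9445 - 2.1656 + 1.9401 = 0.719
Step 4: Primal residual = |-2.1656 + 1.9401| = 0.2255


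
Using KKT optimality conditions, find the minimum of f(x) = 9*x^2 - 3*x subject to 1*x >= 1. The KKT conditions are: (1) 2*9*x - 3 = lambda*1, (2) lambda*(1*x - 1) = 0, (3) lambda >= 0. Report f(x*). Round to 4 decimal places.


Step 1: Try lambda = 0 (constraint inactive).
x_unc = 3/(2*9) = 0.1667
Check: 1*0.1667 = 0.1667 < 1 -- violated!
Step 2: Constraint must be active: 1*x = 1
x* = 1/1 = 1.0
lambda = (2*9*1.0 - 3)/1 = 15.0
Step 3: Compute optimal value.
f(x*) = 9*1.0^2 - 3*1.0 = 6.0


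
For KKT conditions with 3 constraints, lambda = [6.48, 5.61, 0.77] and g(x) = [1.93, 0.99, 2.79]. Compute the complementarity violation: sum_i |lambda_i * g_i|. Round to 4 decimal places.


KKT complementary slackness check:
lambda_1 * g_1 = 6.48 * 1.93 = 12.5064
lambda_2 * g_2 = 5.61 * 0.99 = 5.5539
lambda_3 * g_3 = 0.77 * 2.79 = 2.1483
Total violation = 12.5064 + 5.5539 + 2.1483 = 20.2086


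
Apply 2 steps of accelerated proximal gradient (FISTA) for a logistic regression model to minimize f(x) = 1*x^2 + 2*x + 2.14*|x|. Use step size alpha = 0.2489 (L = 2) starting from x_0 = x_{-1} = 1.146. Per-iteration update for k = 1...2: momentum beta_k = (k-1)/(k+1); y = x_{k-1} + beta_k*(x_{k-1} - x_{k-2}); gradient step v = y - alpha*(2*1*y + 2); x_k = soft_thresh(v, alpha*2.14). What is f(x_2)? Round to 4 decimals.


FISTA on f(x) = 1*x^2 + 2*x + 2.14*|x|
L = 2, alpha = 0.2489
Iteration 1: beta = 0.0, y = 1.146 + 0.0*(1.146 - 1.146) = 1.146
  grad(y) = 4.292, v = y - alpha*grad = 0.0777
  prox(v) = soft_thresh(0.0777, 0.5326) = 0.0
Iteration 2: beta = 0.3333, y = 0.0 + 0.3333*(0.0 - 1.146) = -0.382
  grad(y) = 1.236, v = y - alpha*grad = -0.6896
  prox(v) = soft_thresh(-0.6896, 0.5326) = -0.157
f(x_2) = 1*(-0.157)^2 + 2*(-0.157) + 2.14*|-0.157| = 0.0466


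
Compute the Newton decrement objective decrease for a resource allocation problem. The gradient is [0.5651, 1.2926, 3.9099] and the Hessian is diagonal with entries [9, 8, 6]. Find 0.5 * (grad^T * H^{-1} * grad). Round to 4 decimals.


Step 1: H is diagonal, so H^(-1) * g = [0.0628, 0.1616, 0.6517].
Step 2: g^T H^(-1) g = sum_i g_i^2 / H_ii
  = (0.5651)^2/9 + (1.2926)^2/8 + (3.9099)^2/6
  = 0.0355 + 0.2089 + 2.5479 = 2.7922
Step 3: Objective decrease = 0.5 * g^T H^(-1) g = 1.3961


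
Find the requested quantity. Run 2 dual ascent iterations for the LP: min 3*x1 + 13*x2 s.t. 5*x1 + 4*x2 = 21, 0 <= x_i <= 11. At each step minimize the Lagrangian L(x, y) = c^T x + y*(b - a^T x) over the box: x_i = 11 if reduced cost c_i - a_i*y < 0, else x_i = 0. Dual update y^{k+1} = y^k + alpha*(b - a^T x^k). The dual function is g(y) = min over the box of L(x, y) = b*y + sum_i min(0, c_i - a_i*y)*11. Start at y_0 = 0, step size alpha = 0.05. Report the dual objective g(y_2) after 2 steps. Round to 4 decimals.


Dual ascent for LP: min 3*x1 + 13*x2, 5*x1 + 4*x2 = 21, 0 <= x_i <= 11
Step 1: y^k = 0.0, reduced costs: (3.0, 13.0)
  x^k = (0.0, 0.0), subgradient = b - a^T x = 21.0
  y^{k+1} = 0.0 + 0.05*21.0 = 1.05
Step 2: y^k = 1.05, reduced costs: (-2.25, 8.8)
  x^k = (11.0, 0.0), subgradient = b - a^T x = -34.0
  y^{k+1} = 1.05 + 0.05*-34.0 = -0.65
Dual objective at y_2 = -0.65: reduced costs (6.25, 15.6), box minimizer x = (0.0, 0.0)
g(y_2) = b*y + (c1 - a1*y)*x1 + (c2 - a2*y)*x2 = 21*(-0.65) + 6.25*0.0 + 15.6*0.0 = -13.65 + 0.0 + 0.0 = -13.65


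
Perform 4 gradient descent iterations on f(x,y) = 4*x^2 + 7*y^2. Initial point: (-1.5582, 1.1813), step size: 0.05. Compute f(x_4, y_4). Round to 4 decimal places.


Gradient descent on f(x,y) = 4*x^2 + 7*y^2.
Starting point: (-1.5582, 1.1813), alpha = 0.05
Step 1: grad_x = 2*4*-1.5582 = -12.4656, grad_y = 2*7*1.1813 = 16.5382
  x_1 = -1.5582 - 0.05*-12.4656 = -0.9349
  y_1 = 1.1813 - 0.05*16.5382 = 0.3544
Step 2: grad_x = 2*4*-0.9349 = -7.4794, grad_y = 2*7*0.3544 = 4.9615
  x_2 = -0.9349 - 0.05*-7.4794 = -0.561
  y_2 = 0.3544 - 0.05*4.9615 = 0.1063
Step 3: grad_x = 2*4*-0.561 = -4.4876, grad_y = 2*7*0.1063 = 1.4884
  x_3 = -0.561 - 0.05*-4.4876 = -0.3366
  y_3 = 0.1063 - 0.05*1.4884 = 0.0319
Step 4: grad_x = 2*4*-0.3366 = -2.6926, grad_y = 2*7*0.0319 = 0.4465
  x_4 = -0.3366 - 0.05*-2.6926 = -0.2019
  y_4 = 0.0319 - 0.05*0.4465 = 0.0096
f(-0.2019, 0.0096) = 4*(-0.2019)^2 + 7*0.0096^2 = 0.1638


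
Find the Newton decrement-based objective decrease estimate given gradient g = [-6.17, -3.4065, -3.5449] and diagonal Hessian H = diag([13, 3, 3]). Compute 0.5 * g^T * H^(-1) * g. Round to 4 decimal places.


Step 1: H is diagonal, so H^(-1) * g = [-0.4746, -1.1355, -1.1816].
Step 2: g^T H^(-1) g = sum_i g_i^2 / H_ii
  = (-6.17)^2/13 + (-3.4065)^2/3 + (-3.5449)^2/3
  = 2.9284 + 3.8681 + 4.1888 = 10.9852
Step 3: Objective decrease = 0.5 * g^T H^(-1) g = 5.4926


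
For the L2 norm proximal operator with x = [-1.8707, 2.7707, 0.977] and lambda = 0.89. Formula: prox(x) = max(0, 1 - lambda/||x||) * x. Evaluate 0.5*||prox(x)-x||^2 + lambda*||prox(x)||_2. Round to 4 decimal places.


Step 1: Compute ||x||.
||x|| = 3.4829
Step 2: Compute scaling factor.
scale = max(0, 1 - 0.89/3.4829) = 0.7445
Step 3: prox(x) = [-1.3927, 2.0627, 0.7273]
||prox(x)|| = 2.5929
Step 4: Proximal objective.
0.5*||prox-x||^2 = 0.3961
lambda*||prox|| = 2.3077
Total = 2.7038


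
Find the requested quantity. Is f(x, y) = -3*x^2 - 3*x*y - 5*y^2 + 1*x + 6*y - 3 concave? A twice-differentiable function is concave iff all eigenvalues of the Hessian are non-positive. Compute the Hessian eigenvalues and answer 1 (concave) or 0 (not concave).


The Hessian of f(x,y) = -3*x^2 - 3*x*y - 5*y^2 + 1*x + 6*y - 3 is:
H = [[-6, -3], [-3, -10]]
Trace = -6 - 10 = -16
Determinant = -6*-10 - (-3)^2 = 51
Discriminant = (-16)^2 - 4*51 = 52.0
Eigenvalues: lambda_1 = -11.6056, lambda_2 = -4.3944
The function is concave.

1


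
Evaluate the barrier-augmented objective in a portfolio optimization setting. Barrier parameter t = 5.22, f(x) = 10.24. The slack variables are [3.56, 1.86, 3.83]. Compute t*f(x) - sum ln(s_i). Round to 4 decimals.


Step 1: Compute log-barrier.
ln values: [1.2698, 0.6206, 1.3429]
phi = -(1.2698 + 0.6206 + 1.3429) = -3.2332
Step 2: Compute augmented objective.
t*f(x) = 5.22*10.24 = 53.4528
Total = 53.4528 - 3.2332 = 50.2196


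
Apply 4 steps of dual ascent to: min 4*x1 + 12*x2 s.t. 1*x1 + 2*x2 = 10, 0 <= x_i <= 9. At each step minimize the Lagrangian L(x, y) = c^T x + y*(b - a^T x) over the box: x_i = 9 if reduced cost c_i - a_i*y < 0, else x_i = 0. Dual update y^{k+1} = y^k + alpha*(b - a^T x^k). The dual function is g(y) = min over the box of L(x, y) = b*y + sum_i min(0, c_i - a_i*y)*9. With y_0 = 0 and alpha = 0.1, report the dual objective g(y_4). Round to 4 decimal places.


Dual ascent for LP: min 4*x1 + 12*x2, 1*x1 + 2*x2 = 10, 0 <= x_i <= 9
Step 1: y^k = 0.0, reduced costs: (4.0, 12.0)
  x^k = (0.0, 0.0), subgradient = b - a^T x = 10.0
  y^{k+1} = 0.0 + 0.1*10.0 = 1.0
Step 2: y^k = 1.0, reduced costs: (3.0, 10.0)
  x^k = (0.0, 0.0), subgradient = b - a^T x = 10.0
  y^{k+1} = 1.0 + 0.1*10.0 = 2.0
Step 3: y^k = 2.0, reduced costs: (2.0, 8.0)
  x^k = (0.0, 0.0), subgradient = b - a^T x = 10.0
  y^{k+1} = 2.0 + 0.1*10.0 = 3.0
Step 4: y^k = 3.0, reduced costs: (1.0, 6.0)
  x^k = (0.0, 0.0), subgradient = b - a^T x = 10.0
  y^{k+1} = 3.0 + 0.1*10.0 = 4.0
Dual objective at y_4 = 4.0: reduced costs (0.0, 4.0), box minimizer x = (0.0, 0.0)
g(y_4) = b*y + (c1 - a1*y)*x1 + (c2 - a2*y)*x2 = 10*4.0 + 0.0*0.0 + 4.0*0.0 = 40.0 + 0.0 + 0.0 = 40.0


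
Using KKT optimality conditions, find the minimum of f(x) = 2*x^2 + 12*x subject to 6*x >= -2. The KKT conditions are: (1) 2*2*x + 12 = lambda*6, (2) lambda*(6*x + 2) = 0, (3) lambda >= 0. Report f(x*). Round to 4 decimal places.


Step 1: Try lambda = 0 (constraint inactive).
x_unc = -12/(2*2) = -3.0
Check: 6*-3.0 = -18.0 < -2 -- violated!
Step 2: Constraint must be active: 6*x = -2
x* = -2/6 = -1/3 = -0.3333 (rounded; the exact value -1/3 is used below)
lambda = (2*2*(-1/3) + 12)/6 = 1.7778
Step 3: Compute optimal value.
f(x*) = 2*(-1/3)^2 + 12*(-1/3) = -3.7778


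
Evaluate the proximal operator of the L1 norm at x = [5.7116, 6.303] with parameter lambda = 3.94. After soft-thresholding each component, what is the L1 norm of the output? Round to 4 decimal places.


Soft-thresholding with lambda = 3.94:
prox(5.7116) = sign(5.7116)*max(|5.7116| - 3.94, 0) = 1.7716
prox(6.303) = sign(6.303)*max(|6.303| - 3.94, 0) = 2.363
prox(x) = [1.7716, 2.363]
||prox(x)||_1 = 1.7716 + 2.363 = 4.1346


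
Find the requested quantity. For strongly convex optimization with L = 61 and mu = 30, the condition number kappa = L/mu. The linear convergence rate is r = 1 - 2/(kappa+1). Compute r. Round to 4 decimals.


Step 1: Compute the condition number.
kappa = L/mu = 61/30 = 2.0333
Step 2: Compute the convergence rate.
r = 1 - 2/(kappa + 1) = 1 - 2*mu/(L + mu) = (L - mu)/(L + mu) = 31/91 = 0.3407


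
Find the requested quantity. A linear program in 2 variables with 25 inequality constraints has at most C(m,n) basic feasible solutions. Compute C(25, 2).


Each vertex corresponds to some choice of n active constraints out of m, so the number of vertices is at most C(m, n) = m! / (n!(m-n)!).
m = 25, n = 2
Numerator: 25 * 24
Denominator: 2! = 2
C(25, 2) = 300


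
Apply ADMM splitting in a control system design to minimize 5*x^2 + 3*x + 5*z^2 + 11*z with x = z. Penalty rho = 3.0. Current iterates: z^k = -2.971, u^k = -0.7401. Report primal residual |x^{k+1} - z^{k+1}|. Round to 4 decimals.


ADMM iteration with rho = 3.0, z^k = -2.971, u^k = -0.7401
Step 1: x-update.
Minimize 5*x^2 + 3*x + (3.0/2)*(x + 2.971 - 0.7401)^2
FOC: (2*5 + 3.0)*x = -3 + 3.0*(-2.971 + 0.7401)
x^{k+1} = -0.7456
Step 2: z-update.
Minimize 5*z^2 + 11*z + (3.0/2)*(-0.7456 - z - 0.7401)^2
FOC: (2*5 + 3.0)*z = -11 + 3.0*(-0.7456 - 0.7401)
z^{k+1} = -1.189
Step 3: u-update.
u^{k+1} = -0.7401 - 0.7456 + 1.189 = -0.2967
Step 4: Primal residual = |-0.7456 + 1.189| = 0.4434


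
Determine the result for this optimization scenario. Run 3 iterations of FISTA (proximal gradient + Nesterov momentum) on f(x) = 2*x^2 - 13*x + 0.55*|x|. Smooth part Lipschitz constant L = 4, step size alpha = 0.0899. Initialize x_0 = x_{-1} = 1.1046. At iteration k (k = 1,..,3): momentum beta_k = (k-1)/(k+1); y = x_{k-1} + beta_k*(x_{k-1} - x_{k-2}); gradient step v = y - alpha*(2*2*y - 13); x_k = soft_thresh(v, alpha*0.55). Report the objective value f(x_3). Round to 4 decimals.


FISTA on f(x) = 2*x^2 - 13*x + 0.55*|x|
L = 4, alpha = 0.0899
Iteration 1: beta = 0.0, y = 1.1046 + 0.0*(1.1046 - 1.1046) = 1.1046
  grad(y) = -8.5816, v = y - alpha*grad = 1.8761
  prox(v) = soft_thresh(1.8761, 0.0494) = 1.8266
Iteration 2: beta = 0.3333, y = 1.8266 + 0.3333*(1.8266 - 1.1046) = 2.0673
  grad(y) = -4.7307, v = y - alpha*grad = 2.4926
  prox(v) = soft_thresh(2.4926, 0.0494) = 2.4432
Iteration 3: beta = 0.5, y = 2.4432 + 0.5*(2.4432 - 1.8266) = 2.7514
  grad(y) = -1.9943, v = y - alpha*grad = 2.9307
  prox(v) = soft_thresh(2.9307, 0.0494) = 2.8813
f(x_3) = 2*2.8813^2 - 13*2.8813 + 0.55*|2.8813| = -19.2684


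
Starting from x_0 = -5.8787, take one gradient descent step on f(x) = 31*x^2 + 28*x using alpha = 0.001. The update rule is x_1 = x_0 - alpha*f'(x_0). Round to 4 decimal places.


We compute the gradient at x_0 and apply the update.
f'(x) = 62*x + 28
f'(-5.8787) = 62*-5.8787 + 28 = -336.4794
x_1 = -5.8787 - 0.001*-336.4794 = -5.5422


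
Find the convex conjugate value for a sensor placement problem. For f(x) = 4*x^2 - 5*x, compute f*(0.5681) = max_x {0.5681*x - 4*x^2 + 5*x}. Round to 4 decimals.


f*(y) = sup_x {y*x - a*x^2 - b*x} = sup_x {(y-b)*x - a*x^2}
FOC: (y - b) - 2a*x = 0 => x* = (y - b)/(2a)
x* = (0.5681 + 5)/(2*4) = 0.696
f*(0.5681) = (y-b)^2/(4a) = (0.5681 + 5)^2/(4*4)
= 31.0037/16 = 1.9377


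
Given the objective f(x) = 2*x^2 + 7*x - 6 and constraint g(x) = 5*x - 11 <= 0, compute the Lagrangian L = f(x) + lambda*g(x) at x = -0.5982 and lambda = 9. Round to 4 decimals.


Step 1: Evaluate f(x).
f(-0.5982) = 2*(-0.5982)^2 + 7*(-0.5982) - 6 = -9.4717
Step 2: Evaluate g(x).
g(-0.5982) = 5*-0.5982 - 11 = -13.991
Step 3: Compute Lagrangian.
L = -9.4717 + 9*-13.991 = -135.3907


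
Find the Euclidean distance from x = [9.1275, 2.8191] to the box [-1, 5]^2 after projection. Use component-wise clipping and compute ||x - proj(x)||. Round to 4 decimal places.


Project each component onto [-1, 5].
clip(9.1275) = 5.0, clip(2.8191) = 2.8191
Projection = [5.0, 2.8191]
Squared diffs: [17.0363, 0.0]
Distance = sqrt(17.0363) = 4.1275


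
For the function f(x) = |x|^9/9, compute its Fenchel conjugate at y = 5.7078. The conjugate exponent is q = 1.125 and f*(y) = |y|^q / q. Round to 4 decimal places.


The conjugate exponent q satisfies 1/p + 1/q = 1.
p = 9, so q = 9/(9 - 1) = 1.125
|y|^q = 5.7078^1.125 = 7.0962
f*(5.7078) = 7.0962 / 1.125 = 6.3078


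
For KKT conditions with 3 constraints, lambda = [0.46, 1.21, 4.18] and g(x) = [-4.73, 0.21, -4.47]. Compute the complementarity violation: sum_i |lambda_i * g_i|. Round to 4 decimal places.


KKT complementary slackness check:
lambda_1 * g_1 = 0.46 * -4.73 = -2.1758
lambda_2 * g_2 = 1.21 * 0.21 = 0.2541
lambda_3 * g_3 = 4.18 * -4.47 = -18.6846
Total violation = 2.1758 + 0.2541 + 18.6846 = 21.1145


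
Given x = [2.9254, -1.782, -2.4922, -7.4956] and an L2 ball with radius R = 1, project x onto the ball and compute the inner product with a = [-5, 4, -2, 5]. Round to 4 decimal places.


Step 1: Compute ||x|| (intermediates to 6 decimals).
||x|| = sqrt(2.9254^2 + (-1.782)^2 + (-2.4922)^2 + (-7.4956)^2) = 8.609795
Step 2: Project.
Since ||x|| > R, scale = R/||x|| = 1/8.609795 = 0.116147, proj(x) = scale * x
proj(x) = [0.339776, -0.206974, -0.289462, -0.870591]
Step 3: Dot product.
a^T * proj(x) = -5*0.339776 + 4*(-0.206974) - 2*(-0.289462) + 5*(-0.870591) = -6.3008


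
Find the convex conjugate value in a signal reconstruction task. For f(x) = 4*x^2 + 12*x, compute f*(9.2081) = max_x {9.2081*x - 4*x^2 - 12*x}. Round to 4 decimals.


f*(y) = sup_x {y*x - a*x^2 - b*x} = sup_x {(y-b)*x - a*x^2}
FOC: (y - b) - 2a*x = 0 => x* = (y - b)/(2a)
x* = (9.2081 - 12)/(2*4) = -0.349
f*(9.2081) = (y-b)^2/(4a) = (9.2081 - 12)^2/(4*4)
= 7.7947/16 = 0.4872


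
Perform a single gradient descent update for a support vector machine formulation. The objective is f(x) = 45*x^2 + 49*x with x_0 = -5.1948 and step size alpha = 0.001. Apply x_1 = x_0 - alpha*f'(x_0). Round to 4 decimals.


We compute the gradient at x_0 and apply the update.
f'(x) = 90*x + 49
f'(-5.1948) = 90*-5.1948 + 49 = -418.532
x_1 = -5.1948 - 0.001*-418.532 = -4.7763


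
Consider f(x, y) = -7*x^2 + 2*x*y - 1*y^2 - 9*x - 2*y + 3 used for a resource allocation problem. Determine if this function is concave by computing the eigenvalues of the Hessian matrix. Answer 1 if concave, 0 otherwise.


The Hessian of f(x,y) = -7*x^2 + 2*x*y - 1*y^2 - 9*x - 2*y + 3 is:
H = [[-14, 2], [2, -2]]
Trace = -14 - 2 = -16
Determinant = -14*-2 - (2)^2 = 24
Discriminant = (-16)^2 - 4*24 = 160.0
Eigenvalues: lambda_1 = -14.3246, lambda_2 = -1.6754
The function is concave.

1


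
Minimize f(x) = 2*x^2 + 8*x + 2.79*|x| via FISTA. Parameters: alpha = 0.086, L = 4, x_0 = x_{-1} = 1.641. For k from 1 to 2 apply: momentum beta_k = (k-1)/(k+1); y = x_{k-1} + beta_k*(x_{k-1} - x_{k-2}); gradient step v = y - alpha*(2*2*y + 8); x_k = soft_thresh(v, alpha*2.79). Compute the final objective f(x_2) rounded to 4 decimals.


FISTA on f(x) = 2*x^2 + 8*x + 2.79*|x|
L = 4, alpha = 0.086
Iteration 1: beta = 0.0, y = 1.641 + 0.0*(1.641 - 1.641) = 1.641
  grad(y) = 14.564, v = y - alpha*grad = 0.3885
  prox(v) = soft_thresh(0.3885, 0.2399) = 0.1486
Iteration 2: beta = 0.3333, y = 0.1486 + 0.3333*(0.1486 - 1.641) = -0.3489
  grad(y) = 6.6043, v = y - alpha*grad = -0.9169
  prox(v) = soft_thresh(-0.9169, 0.2399) = -0.677
f(x_2) = 2*(-0.677)^2 + 8*(-0.677) + 2.79*|-0.677| = -2.6104


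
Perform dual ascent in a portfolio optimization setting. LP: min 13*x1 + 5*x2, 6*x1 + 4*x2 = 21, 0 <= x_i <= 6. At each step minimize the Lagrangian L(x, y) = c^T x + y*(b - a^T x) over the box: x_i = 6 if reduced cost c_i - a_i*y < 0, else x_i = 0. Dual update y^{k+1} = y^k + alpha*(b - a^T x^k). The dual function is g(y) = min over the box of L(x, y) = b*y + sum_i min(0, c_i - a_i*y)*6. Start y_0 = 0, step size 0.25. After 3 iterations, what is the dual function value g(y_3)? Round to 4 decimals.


Dual ascent for LP: min 13*x1 + 5*x2, 6*x1 + 4*x2 = 21, 0 <= x_i <= 6
Step 1: y^k = 0.0, reduced costs: (13.0, 5.0)
  x^k = (0.0, 0.0), subgradient = b - a^T x = 21.0
  y^{k+1} = 0.0 + 0.25*21.0 = 5.25
Step 2: y^k = 5.25, reduced costs: (-18.5, -16.0)
  x^k = (6.0, 6.0), subgradient = b - a^T x = -39.0
  y^{k+1} = 5.25 + 0.25*-39.0 = -4.5
Step 3: y^k = -4.5, reduced costs: (40.0, 23.0)
  x^k = (0.0, 0.0), subgradient = b - a^T x = 21.0
  y^{k+1} = -4.5 + 0.25*21.0 = 0.75
Dual objective at y_3 = 0.75: reduced costs (8.5, 2.0), box minimizer x = (0.0, 0.0)
g(y_3) = b*y + (c1 - a1*y)*x1 + (c2 - a2*y)*x2 = 21*0.75 + 8.5*0.0 + 2.0*0.0 = 15.75 + 0.0 + 0.0 = 15.75


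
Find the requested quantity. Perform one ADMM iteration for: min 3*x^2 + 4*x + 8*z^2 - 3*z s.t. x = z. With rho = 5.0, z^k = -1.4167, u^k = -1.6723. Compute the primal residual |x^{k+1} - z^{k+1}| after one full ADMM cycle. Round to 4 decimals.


ADMM iteration with rho = 5.0, z^k = -1.4167, u^k = -1.6723
Step 1: x-update.
Minimize 3*x^2 + 4*x + (5.0/2)*(x + 1.4167 - 1.6723)^2
FOC: (2*3 + 5.0)*x = -4 + 5.0*(-1.4167 + 1.6723)
x^{k+1} = -0.2475
Step 2: z-update.
Minimize 8*z^2 - 3*z + (5.0/2)*(-0.2475 - z - 1.6723)^2
FOC: (2*8 + 5.0)*z = 3 + 5.0*(-0.2475 - 1.6723)
z^{k+1} = -0.3142
Step 3: u-update.
u^{k+1} = -1.6723 - 0.2475 + 0.3142 = -1.6055
Step 4: Primal residual = |-0.2475 + 0.3142| = 0.0668


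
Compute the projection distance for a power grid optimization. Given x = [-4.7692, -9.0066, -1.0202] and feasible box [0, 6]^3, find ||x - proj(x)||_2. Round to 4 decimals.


Project each component onto [0, 6].
clip(-4.7692) = 0.0, clip(-9.0066) = 0.0, clip(-1.0202) = 0.0
Projection = [0.0, 0.0, 0.0]
Squared diffs: [22.7453, 81.1188, 1.0408]
Distance = sqrt(104.9049) = 10.2423


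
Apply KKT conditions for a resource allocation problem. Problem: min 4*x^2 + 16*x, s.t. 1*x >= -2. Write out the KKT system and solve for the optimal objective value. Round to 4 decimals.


Step 1: Try lambda = 0 (constraint inactive).
Stationarity: 2*4*x + 16 = 0
x* = -16/(2*4) = -2.0
Check constraint: 1*-2.0 = -2.0 >= -2 -- satisfied.
Step 2: Compute optimal value.
f(x*) = 4*(-2.0)^2 + 16*(-2.0) = -16.0


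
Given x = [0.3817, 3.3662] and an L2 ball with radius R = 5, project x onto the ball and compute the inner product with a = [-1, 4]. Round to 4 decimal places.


Step 1: Compute ||x|| (intermediates to 6 decimals).
||x|| = sqrt(0.3817^2 + 3.3662^2) = 3.387772
Step 2: Project.
Since ||x|| <= R, proj = x (no scaling needed).
proj(x) = [0.3817, 3.3662]
Step 3: Dot product.
a^T * proj(x) = -1*0.3817 + 4*3.3662 = 13.0831


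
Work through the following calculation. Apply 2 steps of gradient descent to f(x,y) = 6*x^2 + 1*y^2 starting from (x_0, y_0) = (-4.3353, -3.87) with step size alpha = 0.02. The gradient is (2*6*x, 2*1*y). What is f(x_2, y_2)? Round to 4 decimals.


Gradient descent on f(x,y) = 6*x^2 + 1*y^2.
Starting point: (-4.3353, -3.87), alpha = 0.02
Step 1: grad_x = 2*6*-4.3353 = -52.0236, grad_y = 2*1*-3.87 = -7.74
  x_1 = -4.3353 - 0.02*-52.0236 = -3.2948
  y_1 = -3.87 - 0.02*-7.74 = -3.7152
Step 2: grad_x = 2*6*-3.2948 = -39.5379, grad_y = 2*1*-3.7152 = -7.4304
  x_2 = -3.2948 - 0.02*-39.5379 = -2.5041
  y_2 = -3.7152 - 0.02*-7.4304 = -3.5666
f(-2.5041, -3.5666) = 6*(-2.5041)^2 + 1*(-3.5666)^2 = 50.3428


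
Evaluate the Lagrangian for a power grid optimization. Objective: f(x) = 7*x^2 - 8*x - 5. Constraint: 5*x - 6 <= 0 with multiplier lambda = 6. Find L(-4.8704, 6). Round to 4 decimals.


Step 1: Evaluate f(x).
f(-4.8704) = 7*(-4.8704)^2 - 8*(-4.8704) - 5 = 200.0088
Step 2: Evaluate g(x).
g(-4.8704) = 5*-4.8704 - 6 = -30.352
Step 3: Compute Lagrangian.
L = 200.0088 + 6*-30.352 = 17.8968


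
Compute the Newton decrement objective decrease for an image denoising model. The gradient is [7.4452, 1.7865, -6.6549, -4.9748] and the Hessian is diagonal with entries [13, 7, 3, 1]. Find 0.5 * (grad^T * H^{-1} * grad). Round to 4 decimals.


Step 1: H is diagonal, so H^(-1) * g = [0.5727, 0.2552, -2.2183, -4.9748].
Step 2: g^T H^(-1) g = sum_i g_i^2 / H_ii
  = (7.4452)^2/13 + (1.7865)^2/7 + (-6.6549)^2/3 + (-4.9748)^2/1
  = 4.2639 + 0.4559 + 14.7626 + 24.7486 = 44.2311
Step 3: Objective decrease = 0.5 * g^T H^(-1) g = 22.1155


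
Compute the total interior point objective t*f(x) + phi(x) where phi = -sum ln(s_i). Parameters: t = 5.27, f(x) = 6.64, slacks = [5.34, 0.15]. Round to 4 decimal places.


Step 1: Compute log-barrier.
ln values: [1.6752, -1.8971]
phi = -(1.6752 - 1.8971) = 0.2219
Step 2: Compute augmented objective.
t*f(x) = 5.27*6.64 = 34.9928
Total = 34.9928 + 0.2219 = 35.2147


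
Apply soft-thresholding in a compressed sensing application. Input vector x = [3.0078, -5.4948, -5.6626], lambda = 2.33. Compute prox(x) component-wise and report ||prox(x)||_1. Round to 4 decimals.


Soft-thresholding with lambda = 2.33:
prox(3.0078) = sign(3.0078)*max(|3.0078| - 2.33, 0) = 0.6778
prox(-5.4948) = sign(-5.4948)*max(|-5.4948| - 2.33, 0) = -3.1648
prox(-5.6626) = sign(-5.6626)*max(|-5.6626| - 2.33, 0) = -3.3326
prox(x) = [0.6778, -3.1648, -3.3326]
||prox(x)||_1 = 0.6778 + 3.1648 + 3.3326 = 7.1752


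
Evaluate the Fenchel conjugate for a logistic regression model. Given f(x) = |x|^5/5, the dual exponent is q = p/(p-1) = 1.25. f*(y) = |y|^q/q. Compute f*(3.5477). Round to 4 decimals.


The conjugate exponent q satisfies 1/p + 1/q = 1.
p = 5, so q = 5/(5 - 1) = 1.25
|y|^q = 3.5477^1.25 = 4.8689
f*(3.5477) = 4.8689 / 1.25 = 3.8951


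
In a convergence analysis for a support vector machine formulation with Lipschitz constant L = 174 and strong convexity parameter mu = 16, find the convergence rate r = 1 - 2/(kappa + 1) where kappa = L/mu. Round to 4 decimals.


Step 1: Compute the condition number.
kappa = L/mu = 174/16 = 10.875
Step 2: Compute the convergence rate.
r = 1 - 2/(kappa + 1) = 1 - 2*mu/(L + mu) = (L - mu)/(L + mu) = 158/190 = 0.8316


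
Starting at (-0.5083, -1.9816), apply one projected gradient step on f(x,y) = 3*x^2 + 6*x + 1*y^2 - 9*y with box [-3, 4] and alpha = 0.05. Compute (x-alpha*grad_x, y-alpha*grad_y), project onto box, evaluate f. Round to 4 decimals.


Step 1: Compute gradient at (-0.5083, -1.9816).
grad_x = 2*3*-0.5083 + 6 = 2.9502
grad_y = 2*1*-1.9816 - 9 = -12.9632
Step 2: Gradient step.
x_raw = -0.5083 - 0.05*2.9502 = -0.6558
y_raw = -1.9816 - 0.05*-12.9632 = -1.3334
Step 3: Project onto [-3, 4].
x_proj = clip(-0.6558) = -0.6558
y_proj = clip(-1.3334) = -1.3334
Step 4: Evaluate f.
f(-0.6558, -1.3334) = 11.1344


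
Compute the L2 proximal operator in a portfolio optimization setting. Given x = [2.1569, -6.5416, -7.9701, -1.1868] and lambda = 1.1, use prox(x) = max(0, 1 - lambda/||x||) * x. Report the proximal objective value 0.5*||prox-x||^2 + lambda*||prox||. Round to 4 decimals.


Step 1: Compute ||x||.
||x|| = 10.6007
Step 2: Compute scaling factor.
scale = max(0, 1 - 1.1/10.6007) = 0.8962
Step 3: prox(x) = [1.9331, -5.8628, -7.1431, -1.0637]
||prox(x)|| = 9.5007
Step 4: Proximal objective.
0.5*||prox-x||^2 = 0.605
lambda*||prox|| = 10.4508
Total = 11.0558


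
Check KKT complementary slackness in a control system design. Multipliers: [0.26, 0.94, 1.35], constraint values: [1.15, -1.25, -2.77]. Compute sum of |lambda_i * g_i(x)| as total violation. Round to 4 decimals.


KKT complementary slackness check:
lambda_1 * g_1 = 0.26 * 1.15 = 0.299
lambda_2 * g_2 = 0.94 * -1.25 = -1.175
lambda_3 * g_3 = 1.35 * -2.77 = -3.7395
Total violation = 0.299 + 1.175 + 3.7395 = 5.2135


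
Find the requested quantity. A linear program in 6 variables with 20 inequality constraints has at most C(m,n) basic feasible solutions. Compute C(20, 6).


Each vertex corresponds to some choice of n active constraints out of m, so the number of vertices is at most C(m, n) = m! / (n!(m-n)!).
m = 20, n = 6
Numerator: 20 * 19 * 18 * 17 * 16 * 15
Denominator: 6! = 720
C(20, 6) = 38760


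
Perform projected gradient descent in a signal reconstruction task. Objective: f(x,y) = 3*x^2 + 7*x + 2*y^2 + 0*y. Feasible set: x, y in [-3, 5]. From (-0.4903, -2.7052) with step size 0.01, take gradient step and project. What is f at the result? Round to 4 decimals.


Step 1: Compute gradient at (-0.4903, -2.7052).
grad_x = 2*3*-0.4903 + 7 = 4.0582
grad_y = 2*2*-2.7052 + 0 = -10.8208
Step 2: Gradient step.
x_raw = -0.4903 - 0.01*4.0582 = -0.5309
y_raw = -2.7052 - 0.01*-10.8208 = -2.597
Step 3: Project onto [-3, 5].
x_proj = clip(-0.5309) = -0.5309
y_proj = clip(-2.597) = -2.597
Step 4: Evaluate f.
f(-0.5309, -2.597) = 10.6181


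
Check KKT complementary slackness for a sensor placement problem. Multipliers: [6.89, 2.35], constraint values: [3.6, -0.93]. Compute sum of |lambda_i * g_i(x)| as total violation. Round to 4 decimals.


KKT complementary slackness check:
lambda_1 * g_1 = 6.89 * 3.6 = 24.804
lambda_2 * g_2 = 2.35 * -0.93 = -2.1855
Total violation = 24.804 + 2.1855 = 26.9895


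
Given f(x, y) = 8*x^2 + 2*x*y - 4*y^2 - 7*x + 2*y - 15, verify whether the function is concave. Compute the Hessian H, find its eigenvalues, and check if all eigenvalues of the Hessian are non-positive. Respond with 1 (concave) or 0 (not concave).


The Hessian of f(x,y) = 8*x^2 + 2*x*y - 4*y^2 - 7*x + 2*y - 15 is:
H = [[16, 2], [2, -8]]
Trace = 16 - 8 = 8
Determinant = 16*-8 - (2)^2 = -132
Discriminant = (8)^2 - 4*-132 = 592.0
Eigenvalues: lambda_1 = -8.1655, lambda_2 = 16.1655
The function is not concave.

0


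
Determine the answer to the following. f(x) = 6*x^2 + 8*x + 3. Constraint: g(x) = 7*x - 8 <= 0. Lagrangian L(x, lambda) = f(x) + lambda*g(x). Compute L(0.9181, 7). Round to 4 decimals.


Step 1: Evaluate f(x).
f(0.9181) = 6*0.9181^2 + 8*0.9181 + 3 = 15.4022
Step 2: Evaluate g(x).
g(0.9181) = 7*0.9181 - 8 = -1.5733
Step 3: Compute Lagrangian.
L = 15.4022 + 7*-1.5733 = 4.3891


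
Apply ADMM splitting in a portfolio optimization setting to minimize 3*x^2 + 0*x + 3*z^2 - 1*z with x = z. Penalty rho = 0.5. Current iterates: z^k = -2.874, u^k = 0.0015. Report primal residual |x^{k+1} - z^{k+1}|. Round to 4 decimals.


ADMM iteration with rho = 0.5, z^k = -2.874, u^k = 0.0015
Step 1: x-update.
Minimize 3*x^2 + 0*x + (0.5/2)*(x + 2.874 + 0.0015)^2
FOC: (2*3 + 0.5)*x = 0 + 0.5*(-2.874 - 0.0015)
x^{k+1} = -0.2212
Step 2: z-update.
Minimize 3*z^2 - 1*z + (0.5/2)*(-0.2212 - z + 0.0015)^2
FOC: (2*3 + 0.5)*z = 1 + 0.5*(-0.2212 + 0.0015)
z^{k+1} = 0.1369
Step 3: u-update.
u^{k+1} = 0.0015 - 0.2212 - 0.1369 = -0.3566
Step 4: Primal residual = |-0.2212 - 0.1369| = 0.3581


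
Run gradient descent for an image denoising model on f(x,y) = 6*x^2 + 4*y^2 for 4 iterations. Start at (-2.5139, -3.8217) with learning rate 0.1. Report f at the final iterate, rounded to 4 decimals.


Gradient descent on f(x,y) = 6*x^2 + 4*y^2.
Starting point: (-2.5139, -3.8217), alpha = 0.1
Step 1: grad_x = 2*6*-2.5139 = -30.1668, grad_y = 2*4*-3.8217 = -30.5736
  x_1 = -2.5139 - 0.1*-30.1668 = 0.5028
  y_1 = -3.8217 - 0.1*-30.5736 = -0.7643
Step 2: grad_x = 2*6*0.5028 = 6.0334, grad_y = 2*4*-0.7643 = -6.1147
  x_2 = 0.5028 - 0.1*6.0334 = -0.1006
  y_2 = -0.7643 - 0.1*-6.1147 = -0.1529
Step 3: grad_x = 2*6*-0.1006 = -1.2067, grad_y = 2*4*-0.1529 = -1.2229
  x_3 = -0.1006 - 0.1*-1.2067 = 0.0201
  y_3 = -0.1529 - 0.1*-1.2229 = -0.0306
Step 4: grad_x = 2*6*0.0201 = 0.2413, grad_y = 2*4*-0.0306 = -0.2446
  x_4 = 0.0201 - 0.1*0.2413 = -0.004
  y_4 = -0.0306 - 0.1*-0.2446 = -0.0061
f(-0.004, -0.0061) = 6*(-0.004)^2 + 4*(-0.0061)^2 = 0.0002


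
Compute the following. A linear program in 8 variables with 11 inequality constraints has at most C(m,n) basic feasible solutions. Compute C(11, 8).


Each vertex corresponds to some choice of n active constraints out of m, so the number of vertices is at most C(m, n) = m! / (n!(m-n)!).
m = 11, n = 8
Numerator: 11 * 10 * 9 * 8 * 7 * 6 * 5 * 4
Denominator: 8! = 40320
C(11, 8) = 165


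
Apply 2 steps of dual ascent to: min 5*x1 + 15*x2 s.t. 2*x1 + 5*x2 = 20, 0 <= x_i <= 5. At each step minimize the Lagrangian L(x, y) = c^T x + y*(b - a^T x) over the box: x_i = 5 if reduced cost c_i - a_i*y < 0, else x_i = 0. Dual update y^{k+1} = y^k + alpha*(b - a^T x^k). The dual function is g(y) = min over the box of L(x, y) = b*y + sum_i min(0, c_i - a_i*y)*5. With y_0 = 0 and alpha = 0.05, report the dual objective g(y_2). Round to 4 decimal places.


Dual ascent for LP: min 5*x1 + 15*x2, 2*x1 + 5*x2 = 20, 0 <= x_i <= 5
Step 1: y^k = 0.0, reduced costs: (5.0, 15.0)
  x^k = (0.0, 0.0), subgradient = b - a^T x = 20.0
  y^{k+1} = 0.0 + 0.05*20.0 = 1.0
Step 2: y^k = 1.0, reduced costs: (3.0, 10.0)
  x^k = (0.0, 0.0), subgradient = b - a^T x = 20.0
  y^{k+1} = 1.0 + 0.05*20.0 = 2.0
Dual objective at y_2 = 2.0: reduced costs (1.0, 5.0), box minimizer x = (0.0, 0.0)
g(y_2) = b*y + (c1 - a1*y)*x1 + (c2 - a2*y)*x2 = 20*2.0 + 1.0*0.0 + 5.0*0.0 = 40.0 + 0.0 + 0.0 = 40.0
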